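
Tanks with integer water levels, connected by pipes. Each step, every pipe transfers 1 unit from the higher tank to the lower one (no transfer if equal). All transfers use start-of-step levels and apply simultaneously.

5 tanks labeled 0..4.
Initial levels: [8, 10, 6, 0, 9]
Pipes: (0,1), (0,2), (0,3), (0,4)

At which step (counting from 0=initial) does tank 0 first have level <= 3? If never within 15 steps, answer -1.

Step 1: flows [1->0,0->2,0->3,4->0] -> levels [8 9 7 1 8]
Step 2: flows [1->0,0->2,0->3,0=4] -> levels [7 8 8 2 8]
Step 3: flows [1->0,2->0,0->3,4->0] -> levels [9 7 7 3 7]
Step 4: flows [0->1,0->2,0->3,0->4] -> levels [5 8 8 4 8]
Step 5: flows [1->0,2->0,0->3,4->0] -> levels [7 7 7 5 7]
Step 6: flows [0=1,0=2,0->3,0=4] -> levels [6 7 7 6 7]
Step 7: flows [1->0,2->0,0=3,4->0] -> levels [9 6 6 6 6]
Step 8: flows [0->1,0->2,0->3,0->4] -> levels [5 7 7 7 7]
Step 9: flows [1->0,2->0,3->0,4->0] -> levels [9 6 6 6 6]
  -> period-2 cycle (repeats step 7); tank 0 never drops to <=3
Tank 0 never reaches <=3 within 15 steps

Answer: -1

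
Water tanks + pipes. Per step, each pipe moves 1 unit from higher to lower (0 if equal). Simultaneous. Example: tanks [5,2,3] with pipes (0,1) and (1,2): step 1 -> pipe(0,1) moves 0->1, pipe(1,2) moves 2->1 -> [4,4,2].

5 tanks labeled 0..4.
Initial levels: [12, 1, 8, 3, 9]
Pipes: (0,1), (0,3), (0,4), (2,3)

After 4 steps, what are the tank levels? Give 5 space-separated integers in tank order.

Answer: 7 5 7 7 7

Derivation:
Step 1: flows [0->1,0->3,0->4,2->3] -> levels [9 2 7 5 10]
Step 2: flows [0->1,0->3,4->0,2->3] -> levels [8 3 6 7 9]
Step 3: flows [0->1,0->3,4->0,3->2] -> levels [7 4 7 7 8]
Step 4: flows [0->1,0=3,4->0,2=3] -> levels [7 5 7 7 7]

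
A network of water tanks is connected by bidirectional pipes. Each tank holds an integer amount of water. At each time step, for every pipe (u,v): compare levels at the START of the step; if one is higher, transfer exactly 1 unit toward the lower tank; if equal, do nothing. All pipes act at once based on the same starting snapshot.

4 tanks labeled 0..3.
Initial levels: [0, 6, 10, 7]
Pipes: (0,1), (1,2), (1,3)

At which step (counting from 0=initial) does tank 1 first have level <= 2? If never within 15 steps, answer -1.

Step 1: flows [1->0,2->1,3->1] -> levels [1 7 9 6]
Step 2: flows [1->0,2->1,1->3] -> levels [2 6 8 7]
Step 3: flows [1->0,2->1,3->1] -> levels [3 7 7 6]
Step 4: flows [1->0,1=2,1->3] -> levels [4 5 7 7]
Step 5: flows [1->0,2->1,3->1] -> levels [5 6 6 6]
Step 6: flows [1->0,1=2,1=3] -> levels [6 5 6 6]
Step 7: flows [0->1,2->1,3->1] -> levels [5 8 5 5]
Step 8: flows [1->0,1->2,1->3] -> levels [6 5 6 6]
  -> period-2 cycle (repeats step 6); tank 1 never drops to <=2
Tank 1 never reaches <=2 within 15 steps

Answer: -1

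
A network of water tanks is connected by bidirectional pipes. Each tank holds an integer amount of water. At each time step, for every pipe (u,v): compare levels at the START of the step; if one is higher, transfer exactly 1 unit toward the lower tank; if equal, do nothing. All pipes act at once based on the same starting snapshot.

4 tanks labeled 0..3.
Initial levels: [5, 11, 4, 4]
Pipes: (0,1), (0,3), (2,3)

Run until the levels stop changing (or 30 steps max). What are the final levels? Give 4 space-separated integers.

Step 1: flows [1->0,0->3,2=3] -> levels [5 10 4 5]
Step 2: flows [1->0,0=3,3->2] -> levels [6 9 5 4]
Step 3: flows [1->0,0->3,2->3] -> levels [6 8 4 6]
Step 4: flows [1->0,0=3,3->2] -> levels [7 7 5 5]
Step 5: flows [0=1,0->3,2=3] -> levels [6 7 5 6]
Step 6: flows [1->0,0=3,3->2] -> levels [7 6 6 5]
Step 7: flows [0->1,0->3,2->3] -> levels [5 7 5 7]
Step 8: flows [1->0,3->0,3->2] -> levels [7 6 6 5]
  -> period-2 cycle: step 8 state = step 6 state; never stabilizes
  -> state at step 30: (30-6) mod 2 = 0, same as step 6 -> [7 6 6 5]

Answer: 7 6 6 5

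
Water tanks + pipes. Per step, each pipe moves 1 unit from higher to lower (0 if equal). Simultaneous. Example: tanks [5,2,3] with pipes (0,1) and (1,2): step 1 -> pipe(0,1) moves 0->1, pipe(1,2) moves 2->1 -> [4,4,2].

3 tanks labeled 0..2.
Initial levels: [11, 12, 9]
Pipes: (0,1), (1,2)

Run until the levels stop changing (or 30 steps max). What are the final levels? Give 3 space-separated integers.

Answer: 10 12 10

Derivation:
Step 1: flows [1->0,1->2] -> levels [12 10 10]
Step 2: flows [0->1,1=2] -> levels [11 11 10]
Step 3: flows [0=1,1->2] -> levels [11 10 11]
Step 4: flows [0->1,2->1] -> levels [10 12 10]
Step 5: flows [1->0,1->2] -> levels [11 10 11]
  -> period-2 cycle: step 5 state = step 3 state; never stabilizes
  -> state at step 30: (30-3) mod 2 = 1, same as step 4 -> [10 12 10]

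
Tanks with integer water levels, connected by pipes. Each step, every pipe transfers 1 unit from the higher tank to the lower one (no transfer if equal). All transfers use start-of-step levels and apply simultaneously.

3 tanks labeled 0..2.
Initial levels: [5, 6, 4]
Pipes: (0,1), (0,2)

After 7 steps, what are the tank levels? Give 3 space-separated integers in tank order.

Step 1: flows [1->0,0->2] -> levels [5 5 5]
Step 2: flows [0=1,0=2] -> levels [5 5 5]
  -> stable; steps 3..7 unchanged -> [5 5 5]

Answer: 5 5 5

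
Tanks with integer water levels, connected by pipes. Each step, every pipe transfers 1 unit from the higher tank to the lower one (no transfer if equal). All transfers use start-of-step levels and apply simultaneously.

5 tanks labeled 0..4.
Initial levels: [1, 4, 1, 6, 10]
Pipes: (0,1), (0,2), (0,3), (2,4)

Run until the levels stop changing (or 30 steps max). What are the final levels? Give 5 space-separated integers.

Answer: 3 4 6 4 5

Derivation:
Step 1: flows [1->0,0=2,3->0,4->2] -> levels [3 3 2 5 9]
Step 2: flows [0=1,0->2,3->0,4->2] -> levels [3 3 4 4 8]
Step 3: flows [0=1,2->0,3->0,4->2] -> levels [5 3 4 3 7]
Step 4: flows [0->1,0->2,0->3,4->2] -> levels [2 4 6 4 6]
Step 5: flows [1->0,2->0,3->0,2=4] -> levels [5 3 5 3 6]
Step 6: flows [0->1,0=2,0->3,4->2] -> levels [3 4 6 4 5]
Step 7: flows [1->0,2->0,3->0,2->4] -> levels [6 3 4 3 6]
Step 8: flows [0->1,0->2,0->3,4->2] -> levels [3 4 6 4 5]
  -> period-2 cycle: step 8 state = step 6 state; never stabilizes
  -> state at step 30: (30-6) mod 2 = 0, same as step 6 -> [3 4 6 4 5]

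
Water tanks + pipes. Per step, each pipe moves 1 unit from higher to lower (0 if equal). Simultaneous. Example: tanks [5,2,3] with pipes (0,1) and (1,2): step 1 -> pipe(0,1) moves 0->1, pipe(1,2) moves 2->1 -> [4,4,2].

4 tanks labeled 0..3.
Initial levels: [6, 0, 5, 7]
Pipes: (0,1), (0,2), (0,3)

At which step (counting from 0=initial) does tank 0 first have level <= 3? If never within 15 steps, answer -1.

Step 1: flows [0->1,0->2,3->0] -> levels [5 1 6 6]
Step 2: flows [0->1,2->0,3->0] -> levels [6 2 5 5]
Step 3: flows [0->1,0->2,0->3] -> levels [3 3 6 6]
Tank 0 first reaches <=3 at step 3

Answer: 3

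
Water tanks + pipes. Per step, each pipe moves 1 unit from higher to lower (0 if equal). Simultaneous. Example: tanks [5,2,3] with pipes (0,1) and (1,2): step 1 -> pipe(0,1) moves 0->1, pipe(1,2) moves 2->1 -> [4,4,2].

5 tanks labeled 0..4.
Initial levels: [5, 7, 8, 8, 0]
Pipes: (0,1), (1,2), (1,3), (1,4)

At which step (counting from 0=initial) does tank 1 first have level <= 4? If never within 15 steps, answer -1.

Answer: 4

Derivation:
Step 1: flows [1->0,2->1,3->1,1->4] -> levels [6 7 7 7 1]
Step 2: flows [1->0,1=2,1=3,1->4] -> levels [7 5 7 7 2]
Step 3: flows [0->1,2->1,3->1,1->4] -> levels [6 7 6 6 3]
Step 4: flows [1->0,1->2,1->3,1->4] -> levels [7 3 7 7 4]
Tank 1 first reaches <=4 at step 4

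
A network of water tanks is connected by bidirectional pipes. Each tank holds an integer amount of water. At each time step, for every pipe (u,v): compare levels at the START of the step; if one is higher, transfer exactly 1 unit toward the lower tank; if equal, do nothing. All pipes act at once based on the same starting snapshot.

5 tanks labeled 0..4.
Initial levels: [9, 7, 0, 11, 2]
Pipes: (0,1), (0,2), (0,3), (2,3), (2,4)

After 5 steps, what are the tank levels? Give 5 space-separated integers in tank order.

Answer: 5 7 5 7 5

Derivation:
Step 1: flows [0->1,0->2,3->0,3->2,4->2] -> levels [8 8 3 9 1]
Step 2: flows [0=1,0->2,3->0,3->2,2->4] -> levels [8 8 4 7 2]
Step 3: flows [0=1,0->2,0->3,3->2,2->4] -> levels [6 8 5 7 3]
Step 4: flows [1->0,0->2,3->0,3->2,2->4] -> levels [7 7 6 5 4]
Step 5: flows [0=1,0->2,0->3,2->3,2->4] -> levels [5 7 5 7 5]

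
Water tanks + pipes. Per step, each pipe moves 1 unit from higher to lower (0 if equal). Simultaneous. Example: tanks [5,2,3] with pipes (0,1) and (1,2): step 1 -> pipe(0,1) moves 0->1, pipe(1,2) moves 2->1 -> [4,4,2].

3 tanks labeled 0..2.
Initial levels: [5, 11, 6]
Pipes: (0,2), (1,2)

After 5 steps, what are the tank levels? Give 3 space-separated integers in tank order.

Answer: 8 8 6

Derivation:
Step 1: flows [2->0,1->2] -> levels [6 10 6]
Step 2: flows [0=2,1->2] -> levels [6 9 7]
Step 3: flows [2->0,1->2] -> levels [7 8 7]
Step 4: flows [0=2,1->2] -> levels [7 7 8]
Step 5: flows [2->0,2->1] -> levels [8 8 6]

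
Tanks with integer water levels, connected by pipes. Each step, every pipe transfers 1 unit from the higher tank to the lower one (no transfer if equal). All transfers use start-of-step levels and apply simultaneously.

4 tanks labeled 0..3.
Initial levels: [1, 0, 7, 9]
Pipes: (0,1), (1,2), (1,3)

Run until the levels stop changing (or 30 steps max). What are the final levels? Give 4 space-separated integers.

Step 1: flows [0->1,2->1,3->1] -> levels [0 3 6 8]
Step 2: flows [1->0,2->1,3->1] -> levels [1 4 5 7]
Step 3: flows [1->0,2->1,3->1] -> levels [2 5 4 6]
Step 4: flows [1->0,1->2,3->1] -> levels [3 4 5 5]
Step 5: flows [1->0,2->1,3->1] -> levels [4 5 4 4]
Step 6: flows [1->0,1->2,1->3] -> levels [5 2 5 5]
Step 7: flows [0->1,2->1,3->1] -> levels [4 5 4 4]
  -> period-2 cycle: step 7 state = step 5 state; never stabilizes
  -> state at step 30: (30-5) mod 2 = 1, same as step 6 -> [5 2 5 5]

Answer: 5 2 5 5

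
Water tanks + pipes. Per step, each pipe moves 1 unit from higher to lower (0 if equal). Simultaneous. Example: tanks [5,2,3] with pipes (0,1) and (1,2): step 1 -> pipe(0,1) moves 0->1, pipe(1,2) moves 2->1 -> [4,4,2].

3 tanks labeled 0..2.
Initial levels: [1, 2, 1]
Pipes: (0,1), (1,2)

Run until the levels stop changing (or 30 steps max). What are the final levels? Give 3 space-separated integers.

Answer: 1 2 1

Derivation:
Step 1: flows [1->0,1->2] -> levels [2 0 2]
Step 2: flows [0->1,2->1] -> levels [1 2 1]
  -> period-2 cycle: step 2 state = step 0 state; never stabilizes
  -> state at step 30: (30-0) mod 2 = 0, same as step 0 -> [1 2 1]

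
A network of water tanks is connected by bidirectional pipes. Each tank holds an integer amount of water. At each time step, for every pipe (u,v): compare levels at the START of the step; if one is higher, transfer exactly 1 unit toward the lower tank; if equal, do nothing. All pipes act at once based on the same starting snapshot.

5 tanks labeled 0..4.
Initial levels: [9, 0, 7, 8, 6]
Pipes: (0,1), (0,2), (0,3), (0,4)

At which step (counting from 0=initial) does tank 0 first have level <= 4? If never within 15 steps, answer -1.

Step 1: flows [0->1,0->2,0->3,0->4] -> levels [5 1 8 9 7]
Step 2: flows [0->1,2->0,3->0,4->0] -> levels [7 2 7 8 6]
Step 3: flows [0->1,0=2,3->0,0->4] -> levels [6 3 7 7 7]
Step 4: flows [0->1,2->0,3->0,4->0] -> levels [8 4 6 6 6]
Step 5: flows [0->1,0->2,0->3,0->4] -> levels [4 5 7 7 7]
Tank 0 first reaches <=4 at step 5

Answer: 5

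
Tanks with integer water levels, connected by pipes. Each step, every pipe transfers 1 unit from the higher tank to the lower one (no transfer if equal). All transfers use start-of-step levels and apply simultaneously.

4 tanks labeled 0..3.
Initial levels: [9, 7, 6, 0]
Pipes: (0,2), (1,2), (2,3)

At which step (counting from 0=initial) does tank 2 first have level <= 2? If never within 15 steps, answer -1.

Answer: -1

Derivation:
Step 1: flows [0->2,1->2,2->3] -> levels [8 6 7 1]
Step 2: flows [0->2,2->1,2->3] -> levels [7 7 6 2]
Step 3: flows [0->2,1->2,2->3] -> levels [6 6 7 3]
Step 4: flows [2->0,2->1,2->3] -> levels [7 7 4 4]
Step 5: flows [0->2,1->2,2=3] -> levels [6 6 6 4]
Step 6: flows [0=2,1=2,2->3] -> levels [6 6 5 5]
Step 7: flows [0->2,1->2,2=3] -> levels [5 5 7 5]
Step 8: flows [2->0,2->1,2->3] -> levels [6 6 4 6]
Step 9: flows [0->2,1->2,3->2] -> levels [5 5 7 5]
  -> period-2 cycle (repeats step 7); tank 2 never drops to <=2
Tank 2 never reaches <=2 within 15 steps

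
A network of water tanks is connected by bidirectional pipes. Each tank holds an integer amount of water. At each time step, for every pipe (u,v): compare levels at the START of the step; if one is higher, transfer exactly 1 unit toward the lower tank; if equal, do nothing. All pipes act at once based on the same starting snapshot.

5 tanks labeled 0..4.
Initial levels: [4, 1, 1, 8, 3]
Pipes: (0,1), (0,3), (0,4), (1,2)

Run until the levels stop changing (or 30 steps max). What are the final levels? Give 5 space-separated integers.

Answer: 5 2 3 4 3

Derivation:
Step 1: flows [0->1,3->0,0->4,1=2] -> levels [3 2 1 7 4]
Step 2: flows [0->1,3->0,4->0,1->2] -> levels [4 2 2 6 3]
Step 3: flows [0->1,3->0,0->4,1=2] -> levels [3 3 2 5 4]
Step 4: flows [0=1,3->0,4->0,1->2] -> levels [5 2 3 4 3]
Step 5: flows [0->1,0->3,0->4,2->1] -> levels [2 4 2 5 4]
Step 6: flows [1->0,3->0,4->0,1->2] -> levels [5 2 3 4 3]
  -> period-2 cycle: step 6 state = step 4 state; never stabilizes
  -> state at step 30: (30-4) mod 2 = 0, same as step 4 -> [5 2 3 4 3]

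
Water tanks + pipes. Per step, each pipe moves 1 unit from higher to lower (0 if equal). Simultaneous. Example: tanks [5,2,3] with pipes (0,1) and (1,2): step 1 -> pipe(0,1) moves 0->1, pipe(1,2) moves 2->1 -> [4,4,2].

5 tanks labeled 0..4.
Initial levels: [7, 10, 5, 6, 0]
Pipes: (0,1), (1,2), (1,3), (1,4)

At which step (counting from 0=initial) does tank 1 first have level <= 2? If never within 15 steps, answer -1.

Answer: -1

Derivation:
Step 1: flows [1->0,1->2,1->3,1->4] -> levels [8 6 6 7 1]
Step 2: flows [0->1,1=2,3->1,1->4] -> levels [7 7 6 6 2]
Step 3: flows [0=1,1->2,1->3,1->4] -> levels [7 4 7 7 3]
Step 4: flows [0->1,2->1,3->1,1->4] -> levels [6 6 6 6 4]
Step 5: flows [0=1,1=2,1=3,1->4] -> levels [6 5 6 6 5]
Step 6: flows [0->1,2->1,3->1,1=4] -> levels [5 8 5 5 5]
Step 7: flows [1->0,1->2,1->3,1->4] -> levels [6 4 6 6 6]
Step 8: flows [0->1,2->1,3->1,4->1] -> levels [5 8 5 5 5]
  -> period-2 cycle (repeats step 6); tank 1 never drops to <=2
Tank 1 never reaches <=2 within 15 steps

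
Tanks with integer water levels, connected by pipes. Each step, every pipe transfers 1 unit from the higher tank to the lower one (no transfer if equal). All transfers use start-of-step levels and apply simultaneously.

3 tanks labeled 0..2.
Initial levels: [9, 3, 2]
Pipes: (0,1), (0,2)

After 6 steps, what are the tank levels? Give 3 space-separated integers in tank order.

Answer: 6 4 4

Derivation:
Step 1: flows [0->1,0->2] -> levels [7 4 3]
Step 2: flows [0->1,0->2] -> levels [5 5 4]
Step 3: flows [0=1,0->2] -> levels [4 5 5]
Step 4: flows [1->0,2->0] -> levels [6 4 4]
Step 5: flows [0->1,0->2] -> levels [4 5 5]
  -> period-2 cycle: step 5 state = step 3 state
  -> state at step 6: (6-3) mod 2 = 1, same as step 4 -> [6 4 4]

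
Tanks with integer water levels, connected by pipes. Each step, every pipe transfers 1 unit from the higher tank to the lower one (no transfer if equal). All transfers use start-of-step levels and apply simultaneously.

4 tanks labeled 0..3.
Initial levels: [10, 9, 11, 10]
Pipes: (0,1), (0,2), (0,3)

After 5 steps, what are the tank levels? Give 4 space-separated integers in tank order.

Answer: 10 10 10 10

Derivation:
Step 1: flows [0->1,2->0,0=3] -> levels [10 10 10 10]
Step 2: flows [0=1,0=2,0=3] -> levels [10 10 10 10]
  -> stable; steps 3..5 unchanged -> [10 10 10 10]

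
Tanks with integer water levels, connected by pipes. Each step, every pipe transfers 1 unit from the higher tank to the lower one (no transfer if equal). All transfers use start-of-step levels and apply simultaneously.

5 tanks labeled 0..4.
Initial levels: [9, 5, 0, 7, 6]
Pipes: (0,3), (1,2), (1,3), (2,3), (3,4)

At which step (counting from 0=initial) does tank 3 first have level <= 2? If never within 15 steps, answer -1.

Answer: -1

Derivation:
Step 1: flows [0->3,1->2,3->1,3->2,3->4] -> levels [8 5 2 5 7]
Step 2: flows [0->3,1->2,1=3,3->2,4->3] -> levels [7 4 4 6 6]
Step 3: flows [0->3,1=2,3->1,3->2,3=4] -> levels [6 5 5 5 6]
Step 4: flows [0->3,1=2,1=3,2=3,4->3] -> levels [5 5 5 7 5]
Step 5: flows [3->0,1=2,3->1,3->2,3->4] -> levels [6 6 6 3 6]
Step 6: flows [0->3,1=2,1->3,2->3,4->3] -> levels [5 5 5 7 5]
  -> period-2 cycle (repeats step 4); tank 3 never drops to <=2
Tank 3 never reaches <=2 within 15 steps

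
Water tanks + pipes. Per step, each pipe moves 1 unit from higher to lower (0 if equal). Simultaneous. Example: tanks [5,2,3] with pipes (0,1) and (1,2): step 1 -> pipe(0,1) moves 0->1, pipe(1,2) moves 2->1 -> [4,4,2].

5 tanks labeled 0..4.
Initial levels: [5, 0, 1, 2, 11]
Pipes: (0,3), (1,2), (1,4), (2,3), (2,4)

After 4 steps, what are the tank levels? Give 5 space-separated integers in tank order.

Step 1: flows [0->3,2->1,4->1,3->2,4->2] -> levels [4 2 2 2 9]
Step 2: flows [0->3,1=2,4->1,2=3,4->2] -> levels [3 3 3 3 7]
Step 3: flows [0=3,1=2,4->1,2=3,4->2] -> levels [3 4 4 3 5]
Step 4: flows [0=3,1=2,4->1,2->3,4->2] -> levels [3 5 4 4 3]

Answer: 3 5 4 4 3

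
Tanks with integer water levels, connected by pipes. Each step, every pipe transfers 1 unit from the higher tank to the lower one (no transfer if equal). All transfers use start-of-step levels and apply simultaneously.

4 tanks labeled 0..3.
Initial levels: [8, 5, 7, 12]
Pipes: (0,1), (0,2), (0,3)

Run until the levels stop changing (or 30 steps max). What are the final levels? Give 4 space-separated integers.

Step 1: flows [0->1,0->2,3->0] -> levels [7 6 8 11]
Step 2: flows [0->1,2->0,3->0] -> levels [8 7 7 10]
Step 3: flows [0->1,0->2,3->0] -> levels [7 8 8 9]
Step 4: flows [1->0,2->0,3->0] -> levels [10 7 7 8]
Step 5: flows [0->1,0->2,0->3] -> levels [7 8 8 9]
  -> period-2 cycle: step 5 state = step 3 state; never stabilizes
  -> state at step 30: (30-3) mod 2 = 1, same as step 4 -> [10 7 7 8]

Answer: 10 7 7 8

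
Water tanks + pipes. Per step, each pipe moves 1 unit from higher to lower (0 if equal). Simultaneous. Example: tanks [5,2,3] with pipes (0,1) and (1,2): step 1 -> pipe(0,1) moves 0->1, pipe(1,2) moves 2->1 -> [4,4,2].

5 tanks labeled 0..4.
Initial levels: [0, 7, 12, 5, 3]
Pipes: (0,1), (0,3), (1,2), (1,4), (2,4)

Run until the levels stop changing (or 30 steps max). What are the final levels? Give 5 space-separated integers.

Answer: 4 7 5 6 5

Derivation:
Step 1: flows [1->0,3->0,2->1,1->4,2->4] -> levels [2 6 10 4 5]
Step 2: flows [1->0,3->0,2->1,1->4,2->4] -> levels [4 5 8 3 7]
Step 3: flows [1->0,0->3,2->1,4->1,2->4] -> levels [4 6 6 4 7]
Step 4: flows [1->0,0=3,1=2,4->1,4->2] -> levels [5 6 7 4 5]
Step 5: flows [1->0,0->3,2->1,1->4,2->4] -> levels [5 5 5 5 7]
Step 6: flows [0=1,0=3,1=2,4->1,4->2] -> levels [5 6 6 5 5]
Step 7: flows [1->0,0=3,1=2,1->4,2->4] -> levels [6 4 5 5 7]
Step 8: flows [0->1,0->3,2->1,4->1,4->2] -> levels [4 7 5 6 5]
Step 9: flows [1->0,3->0,1->2,1->4,2=4] -> levels [6 4 6 5 6]
Step 10: flows [0->1,0->3,2->1,4->1,2=4] -> levels [4 7 5 6 5]
  -> period-2 cycle: step 10 state = step 8 state; never stabilizes
  -> state at step 30: (30-8) mod 2 = 0, same as step 8 -> [4 7 5 6 5]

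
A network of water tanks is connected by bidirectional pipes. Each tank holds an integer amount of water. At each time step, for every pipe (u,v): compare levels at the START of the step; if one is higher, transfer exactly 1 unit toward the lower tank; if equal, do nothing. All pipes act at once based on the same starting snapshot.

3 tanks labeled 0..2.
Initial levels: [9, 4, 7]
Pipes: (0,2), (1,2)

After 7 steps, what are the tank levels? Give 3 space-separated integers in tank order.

Step 1: flows [0->2,2->1] -> levels [8 5 7]
Step 2: flows [0->2,2->1] -> levels [7 6 7]
Step 3: flows [0=2,2->1] -> levels [7 7 6]
Step 4: flows [0->2,1->2] -> levels [6 6 8]
Step 5: flows [2->0,2->1] -> levels [7 7 6]
  -> period-2 cycle: step 5 state = step 3 state
  -> state at step 7: (7-3) mod 2 = 0, same as step 3 -> [7 7 6]

Answer: 7 7 6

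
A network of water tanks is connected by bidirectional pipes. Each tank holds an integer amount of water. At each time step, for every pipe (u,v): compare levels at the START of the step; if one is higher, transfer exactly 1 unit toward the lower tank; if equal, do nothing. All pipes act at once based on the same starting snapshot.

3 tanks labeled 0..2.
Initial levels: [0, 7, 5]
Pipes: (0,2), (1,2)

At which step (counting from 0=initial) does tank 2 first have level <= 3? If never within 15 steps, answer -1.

Answer: -1

Derivation:
Step 1: flows [2->0,1->2] -> levels [1 6 5]
Step 2: flows [2->0,1->2] -> levels [2 5 5]
Step 3: flows [2->0,1=2] -> levels [3 5 4]
Step 4: flows [2->0,1->2] -> levels [4 4 4]
Step 5: flows [0=2,1=2] -> levels [4 4 4]
  -> stable; tank 2 stays at 4 > 3
Tank 2 never reaches <=3 within 15 steps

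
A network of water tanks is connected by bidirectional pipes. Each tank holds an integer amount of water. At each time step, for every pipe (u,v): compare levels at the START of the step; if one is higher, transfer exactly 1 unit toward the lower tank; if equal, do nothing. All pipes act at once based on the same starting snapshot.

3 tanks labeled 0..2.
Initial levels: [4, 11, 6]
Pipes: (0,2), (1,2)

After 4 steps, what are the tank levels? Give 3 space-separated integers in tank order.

Step 1: flows [2->0,1->2] -> levels [5 10 6]
Step 2: flows [2->0,1->2] -> levels [6 9 6]
Step 3: flows [0=2,1->2] -> levels [6 8 7]
Step 4: flows [2->0,1->2] -> levels [7 7 7]

Answer: 7 7 7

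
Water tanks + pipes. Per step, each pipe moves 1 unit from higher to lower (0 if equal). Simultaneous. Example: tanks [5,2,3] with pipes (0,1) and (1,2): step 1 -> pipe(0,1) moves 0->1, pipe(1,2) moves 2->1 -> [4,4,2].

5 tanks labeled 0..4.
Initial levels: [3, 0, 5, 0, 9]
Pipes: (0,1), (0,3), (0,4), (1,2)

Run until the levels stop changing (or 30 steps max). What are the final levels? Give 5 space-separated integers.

Answer: 2 4 2 4 5

Derivation:
Step 1: flows [0->1,0->3,4->0,2->1] -> levels [2 2 4 1 8]
Step 2: flows [0=1,0->3,4->0,2->1] -> levels [2 3 3 2 7]
Step 3: flows [1->0,0=3,4->0,1=2] -> levels [4 2 3 2 6]
Step 4: flows [0->1,0->3,4->0,2->1] -> levels [3 4 2 3 5]
Step 5: flows [1->0,0=3,4->0,1->2] -> levels [5 2 3 3 4]
Step 6: flows [0->1,0->3,0->4,2->1] -> levels [2 4 2 4 5]
Step 7: flows [1->0,3->0,4->0,1->2] -> levels [5 2 3 3 4]
  -> period-2 cycle: step 7 state = step 5 state; never stabilizes
  -> state at step 30: (30-5) mod 2 = 1, same as step 6 -> [2 4 2 4 5]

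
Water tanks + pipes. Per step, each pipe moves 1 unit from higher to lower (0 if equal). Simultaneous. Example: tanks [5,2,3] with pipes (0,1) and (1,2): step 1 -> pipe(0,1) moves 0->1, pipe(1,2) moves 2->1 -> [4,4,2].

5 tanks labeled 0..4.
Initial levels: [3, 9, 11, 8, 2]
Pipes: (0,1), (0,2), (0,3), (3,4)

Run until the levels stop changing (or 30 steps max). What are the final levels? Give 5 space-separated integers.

Step 1: flows [1->0,2->0,3->0,3->4] -> levels [6 8 10 6 3]
Step 2: flows [1->0,2->0,0=3,3->4] -> levels [8 7 9 5 4]
Step 3: flows [0->1,2->0,0->3,3->4] -> levels [7 8 8 5 5]
Step 4: flows [1->0,2->0,0->3,3=4] -> levels [8 7 7 6 5]
Step 5: flows [0->1,0->2,0->3,3->4] -> levels [5 8 8 6 6]
Step 6: flows [1->0,2->0,3->0,3=4] -> levels [8 7 7 5 6]
Step 7: flows [0->1,0->2,0->3,4->3] -> levels [5 8 8 7 5]
Step 8: flows [1->0,2->0,3->0,3->4] -> levels [8 7 7 5 6]
  -> period-2 cycle: step 8 state = step 6 state; never stabilizes
  -> state at step 30: (30-6) mod 2 = 0, same as step 6 -> [8 7 7 5 6]

Answer: 8 7 7 5 6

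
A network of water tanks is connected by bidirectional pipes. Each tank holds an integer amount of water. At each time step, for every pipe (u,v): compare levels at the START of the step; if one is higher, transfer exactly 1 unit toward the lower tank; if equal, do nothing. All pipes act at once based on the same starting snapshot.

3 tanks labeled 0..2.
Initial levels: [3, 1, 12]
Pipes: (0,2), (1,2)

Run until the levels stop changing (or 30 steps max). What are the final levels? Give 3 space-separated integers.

Step 1: flows [2->0,2->1] -> levels [4 2 10]
Step 2: flows [2->0,2->1] -> levels [5 3 8]
Step 3: flows [2->0,2->1] -> levels [6 4 6]
Step 4: flows [0=2,2->1] -> levels [6 5 5]
Step 5: flows [0->2,1=2] -> levels [5 5 6]
Step 6: flows [2->0,2->1] -> levels [6 6 4]
Step 7: flows [0->2,1->2] -> levels [5 5 6]
  -> period-2 cycle: step 7 state = step 5 state; never stabilizes
  -> state at step 30: (30-5) mod 2 = 1, same as step 6 -> [6 6 4]

Answer: 6 6 4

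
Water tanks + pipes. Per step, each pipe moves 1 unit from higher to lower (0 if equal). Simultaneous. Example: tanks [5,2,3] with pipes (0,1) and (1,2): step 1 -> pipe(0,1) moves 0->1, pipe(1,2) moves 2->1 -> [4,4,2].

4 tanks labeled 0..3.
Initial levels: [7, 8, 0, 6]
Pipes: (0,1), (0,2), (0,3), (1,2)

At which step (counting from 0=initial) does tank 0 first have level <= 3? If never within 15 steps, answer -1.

Step 1: flows [1->0,0->2,0->3,1->2] -> levels [6 6 2 7]
Step 2: flows [0=1,0->2,3->0,1->2] -> levels [6 5 4 6]
Step 3: flows [0->1,0->2,0=3,1->2] -> levels [4 5 6 6]
Step 4: flows [1->0,2->0,3->0,2->1] -> levels [7 5 4 5]
Step 5: flows [0->1,0->2,0->3,1->2] -> levels [4 5 6 6]
  -> period-2 cycle (repeats step 3); tank 0 never drops to <=3
Tank 0 never reaches <=3 within 15 steps

Answer: -1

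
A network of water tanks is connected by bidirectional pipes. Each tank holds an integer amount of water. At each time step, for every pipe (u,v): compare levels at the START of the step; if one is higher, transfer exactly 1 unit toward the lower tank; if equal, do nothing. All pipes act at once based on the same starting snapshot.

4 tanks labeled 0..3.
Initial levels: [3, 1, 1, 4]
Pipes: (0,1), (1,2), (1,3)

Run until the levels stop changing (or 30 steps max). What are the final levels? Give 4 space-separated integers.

Answer: 3 1 2 3

Derivation:
Step 1: flows [0->1,1=2,3->1] -> levels [2 3 1 3]
Step 2: flows [1->0,1->2,1=3] -> levels [3 1 2 3]
Step 3: flows [0->1,2->1,3->1] -> levels [2 4 1 2]
Step 4: flows [1->0,1->2,1->3] -> levels [3 1 2 3]
  -> period-2 cycle: step 4 state = step 2 state; never stabilizes
  -> state at step 30: (30-2) mod 2 = 0, same as step 2 -> [3 1 2 3]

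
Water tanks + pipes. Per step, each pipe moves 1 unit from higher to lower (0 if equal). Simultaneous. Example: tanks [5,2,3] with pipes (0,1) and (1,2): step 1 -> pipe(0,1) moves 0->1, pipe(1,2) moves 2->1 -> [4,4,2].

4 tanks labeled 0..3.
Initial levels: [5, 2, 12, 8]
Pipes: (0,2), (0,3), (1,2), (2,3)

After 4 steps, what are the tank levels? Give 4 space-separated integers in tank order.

Answer: 8 6 7 6

Derivation:
Step 1: flows [2->0,3->0,2->1,2->3] -> levels [7 3 9 8]
Step 2: flows [2->0,3->0,2->1,2->3] -> levels [9 4 6 8]
Step 3: flows [0->2,0->3,2->1,3->2] -> levels [7 5 7 8]
Step 4: flows [0=2,3->0,2->1,3->2] -> levels [8 6 7 6]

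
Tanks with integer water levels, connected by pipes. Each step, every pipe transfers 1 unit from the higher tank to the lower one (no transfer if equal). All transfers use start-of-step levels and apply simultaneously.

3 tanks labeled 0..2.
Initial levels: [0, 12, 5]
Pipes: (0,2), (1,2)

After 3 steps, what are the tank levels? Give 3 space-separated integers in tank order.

Answer: 3 9 5

Derivation:
Step 1: flows [2->0,1->2] -> levels [1 11 5]
Step 2: flows [2->0,1->2] -> levels [2 10 5]
Step 3: flows [2->0,1->2] -> levels [3 9 5]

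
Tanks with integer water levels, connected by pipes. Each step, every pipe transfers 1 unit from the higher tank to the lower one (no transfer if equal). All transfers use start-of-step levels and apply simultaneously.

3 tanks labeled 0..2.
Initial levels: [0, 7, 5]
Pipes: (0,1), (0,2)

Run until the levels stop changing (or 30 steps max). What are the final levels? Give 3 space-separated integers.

Step 1: flows [1->0,2->0] -> levels [2 6 4]
Step 2: flows [1->0,2->0] -> levels [4 5 3]
Step 3: flows [1->0,0->2] -> levels [4 4 4]
Step 4: flows [0=1,0=2] -> levels [4 4 4]
  -> stable (no change)

Answer: 4 4 4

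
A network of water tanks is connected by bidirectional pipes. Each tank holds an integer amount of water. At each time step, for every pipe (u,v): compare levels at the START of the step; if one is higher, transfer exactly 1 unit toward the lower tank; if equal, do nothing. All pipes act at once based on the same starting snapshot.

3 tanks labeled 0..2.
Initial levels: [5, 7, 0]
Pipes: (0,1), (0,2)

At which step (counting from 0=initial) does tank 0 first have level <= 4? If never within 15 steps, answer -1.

Step 1: flows [1->0,0->2] -> levels [5 6 1]
Step 2: flows [1->0,0->2] -> levels [5 5 2]
Step 3: flows [0=1,0->2] -> levels [4 5 3]
Tank 0 first reaches <=4 at step 3

Answer: 3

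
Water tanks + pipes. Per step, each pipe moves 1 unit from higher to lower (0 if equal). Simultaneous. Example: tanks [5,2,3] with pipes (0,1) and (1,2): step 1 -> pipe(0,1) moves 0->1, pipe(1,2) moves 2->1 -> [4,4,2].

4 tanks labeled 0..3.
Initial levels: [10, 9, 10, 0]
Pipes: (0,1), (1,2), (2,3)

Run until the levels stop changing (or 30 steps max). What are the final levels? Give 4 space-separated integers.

Answer: 8 7 8 6

Derivation:
Step 1: flows [0->1,2->1,2->3] -> levels [9 11 8 1]
Step 2: flows [1->0,1->2,2->3] -> levels [10 9 8 2]
Step 3: flows [0->1,1->2,2->3] -> levels [9 9 8 3]
Step 4: flows [0=1,1->2,2->3] -> levels [9 8 8 4]
Step 5: flows [0->1,1=2,2->3] -> levels [8 9 7 5]
Step 6: flows [1->0,1->2,2->3] -> levels [9 7 7 6]
Step 7: flows [0->1,1=2,2->3] -> levels [8 8 6 7]
Step 8: flows [0=1,1->2,3->2] -> levels [8 7 8 6]
Step 9: flows [0->1,2->1,2->3] -> levels [7 9 6 7]
Step 10: flows [1->0,1->2,3->2] -> levels [8 7 8 6]
  -> period-2 cycle: step 10 state = step 8 state; never stabilizes
  -> state at step 30: (30-8) mod 2 = 0, same as step 8 -> [8 7 8 6]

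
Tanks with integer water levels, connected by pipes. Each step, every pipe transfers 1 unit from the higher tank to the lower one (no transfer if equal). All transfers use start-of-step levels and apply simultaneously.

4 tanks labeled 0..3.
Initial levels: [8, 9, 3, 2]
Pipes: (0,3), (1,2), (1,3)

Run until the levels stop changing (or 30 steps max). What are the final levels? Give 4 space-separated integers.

Answer: 5 4 6 7

Derivation:
Step 1: flows [0->3,1->2,1->3] -> levels [7 7 4 4]
Step 2: flows [0->3,1->2,1->3] -> levels [6 5 5 6]
Step 3: flows [0=3,1=2,3->1] -> levels [6 6 5 5]
Step 4: flows [0->3,1->2,1->3] -> levels [5 4 6 7]
Step 5: flows [3->0,2->1,3->1] -> levels [6 6 5 5]
  -> period-2 cycle: step 5 state = step 3 state; never stabilizes
  -> state at step 30: (30-3) mod 2 = 1, same as step 4 -> [5 4 6 7]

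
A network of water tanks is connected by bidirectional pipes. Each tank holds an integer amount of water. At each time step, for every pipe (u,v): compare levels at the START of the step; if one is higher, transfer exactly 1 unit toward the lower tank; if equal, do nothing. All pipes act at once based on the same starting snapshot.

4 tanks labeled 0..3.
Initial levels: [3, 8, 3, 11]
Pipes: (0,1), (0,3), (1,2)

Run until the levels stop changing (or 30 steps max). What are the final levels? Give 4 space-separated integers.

Answer: 7 5 7 6

Derivation:
Step 1: flows [1->0,3->0,1->2] -> levels [5 6 4 10]
Step 2: flows [1->0,3->0,1->2] -> levels [7 4 5 9]
Step 3: flows [0->1,3->0,2->1] -> levels [7 6 4 8]
Step 4: flows [0->1,3->0,1->2] -> levels [7 6 5 7]
Step 5: flows [0->1,0=3,1->2] -> levels [6 6 6 7]
Step 6: flows [0=1,3->0,1=2] -> levels [7 6 6 6]
Step 7: flows [0->1,0->3,1=2] -> levels [5 7 6 7]
Step 8: flows [1->0,3->0,1->2] -> levels [7 5 7 6]
Step 9: flows [0->1,0->3,2->1] -> levels [5 7 6 7]
  -> period-2 cycle: step 9 state = step 7 state; never stabilizes
  -> state at step 30: (30-7) mod 2 = 1, same as step 8 -> [7 5 7 6]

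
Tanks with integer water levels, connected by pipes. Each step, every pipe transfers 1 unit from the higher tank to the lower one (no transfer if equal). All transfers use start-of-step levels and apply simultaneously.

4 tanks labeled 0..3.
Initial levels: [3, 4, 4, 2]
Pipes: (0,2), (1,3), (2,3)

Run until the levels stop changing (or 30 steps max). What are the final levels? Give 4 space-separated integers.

Step 1: flows [2->0,1->3,2->3] -> levels [4 3 2 4]
Step 2: flows [0->2,3->1,3->2] -> levels [3 4 4 2]
  -> period-2 cycle: step 2 state = step 0 state; never stabilizes
  -> state at step 30: (30-0) mod 2 = 0, same as step 0 -> [3 4 4 2]

Answer: 3 4 4 2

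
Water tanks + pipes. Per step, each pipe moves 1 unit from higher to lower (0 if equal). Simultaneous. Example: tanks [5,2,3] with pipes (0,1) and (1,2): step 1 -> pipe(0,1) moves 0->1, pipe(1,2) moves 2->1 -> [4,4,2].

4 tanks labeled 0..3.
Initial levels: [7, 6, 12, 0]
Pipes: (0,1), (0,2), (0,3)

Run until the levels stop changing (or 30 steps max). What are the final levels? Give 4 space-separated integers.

Step 1: flows [0->1,2->0,0->3] -> levels [6 7 11 1]
Step 2: flows [1->0,2->0,0->3] -> levels [7 6 10 2]
Step 3: flows [0->1,2->0,0->3] -> levels [6 7 9 3]
Step 4: flows [1->0,2->0,0->3] -> levels [7 6 8 4]
Step 5: flows [0->1,2->0,0->3] -> levels [6 7 7 5]
Step 6: flows [1->0,2->0,0->3] -> levels [7 6 6 6]
Step 7: flows [0->1,0->2,0->3] -> levels [4 7 7 7]
Step 8: flows [1->0,2->0,3->0] -> levels [7 6 6 6]
  -> period-2 cycle: step 8 state = step 6 state; never stabilizes
  -> state at step 30: (30-6) mod 2 = 0, same as step 6 -> [7 6 6 6]

Answer: 7 6 6 6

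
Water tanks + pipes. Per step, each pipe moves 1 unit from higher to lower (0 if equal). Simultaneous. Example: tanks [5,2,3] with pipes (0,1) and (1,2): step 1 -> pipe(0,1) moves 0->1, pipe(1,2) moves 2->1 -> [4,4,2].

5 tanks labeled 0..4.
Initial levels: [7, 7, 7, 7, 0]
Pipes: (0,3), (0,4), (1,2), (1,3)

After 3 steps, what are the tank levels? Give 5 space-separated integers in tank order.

Answer: 5 6 7 7 3

Derivation:
Step 1: flows [0=3,0->4,1=2,1=3] -> levels [6 7 7 7 1]
Step 2: flows [3->0,0->4,1=2,1=3] -> levels [6 7 7 6 2]
Step 3: flows [0=3,0->4,1=2,1->3] -> levels [5 6 7 7 3]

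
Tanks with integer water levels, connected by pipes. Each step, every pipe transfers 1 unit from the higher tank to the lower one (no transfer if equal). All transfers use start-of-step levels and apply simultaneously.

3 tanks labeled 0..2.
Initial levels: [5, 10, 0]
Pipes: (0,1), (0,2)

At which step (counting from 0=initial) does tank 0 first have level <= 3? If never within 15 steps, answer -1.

Answer: -1

Derivation:
Step 1: flows [1->0,0->2] -> levels [5 9 1]
Step 2: flows [1->0,0->2] -> levels [5 8 2]
Step 3: flows [1->0,0->2] -> levels [5 7 3]
Step 4: flows [1->0,0->2] -> levels [5 6 4]
Step 5: flows [1->0,0->2] -> levels [5 5 5]
Step 6: flows [0=1,0=2] -> levels [5 5 5]
  -> stable; tank 0 stays at 5 > 3
Tank 0 never reaches <=3 within 15 steps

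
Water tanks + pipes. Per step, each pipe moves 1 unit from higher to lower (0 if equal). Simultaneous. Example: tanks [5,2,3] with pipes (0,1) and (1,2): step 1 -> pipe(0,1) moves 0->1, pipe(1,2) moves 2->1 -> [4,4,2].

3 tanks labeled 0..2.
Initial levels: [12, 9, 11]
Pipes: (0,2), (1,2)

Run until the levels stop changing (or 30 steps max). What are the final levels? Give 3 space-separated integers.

Step 1: flows [0->2,2->1] -> levels [11 10 11]
Step 2: flows [0=2,2->1] -> levels [11 11 10]
Step 3: flows [0->2,1->2] -> levels [10 10 12]
Step 4: flows [2->0,2->1] -> levels [11 11 10]
  -> period-2 cycle: step 4 state = step 2 state; never stabilizes
  -> state at step 30: (30-2) mod 2 = 0, same as step 2 -> [11 11 10]

Answer: 11 11 10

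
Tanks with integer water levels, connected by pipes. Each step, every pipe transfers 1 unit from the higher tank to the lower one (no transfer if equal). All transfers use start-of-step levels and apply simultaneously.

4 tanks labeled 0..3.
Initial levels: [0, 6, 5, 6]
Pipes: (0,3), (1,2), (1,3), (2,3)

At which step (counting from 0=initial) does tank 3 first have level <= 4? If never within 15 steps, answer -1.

Step 1: flows [3->0,1->2,1=3,3->2] -> levels [1 5 7 4]
Tank 3 first reaches <=4 at step 1

Answer: 1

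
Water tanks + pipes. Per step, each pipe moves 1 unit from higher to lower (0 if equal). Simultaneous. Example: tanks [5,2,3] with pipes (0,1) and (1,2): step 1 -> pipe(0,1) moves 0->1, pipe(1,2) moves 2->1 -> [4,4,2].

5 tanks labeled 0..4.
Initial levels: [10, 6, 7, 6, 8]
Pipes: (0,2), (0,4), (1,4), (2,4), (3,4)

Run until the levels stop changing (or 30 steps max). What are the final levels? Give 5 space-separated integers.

Answer: 8 6 7 6 10

Derivation:
Step 1: flows [0->2,0->4,4->1,4->2,4->3] -> levels [8 7 9 7 6]
Step 2: flows [2->0,0->4,1->4,2->4,3->4] -> levels [8 6 7 6 10]
Step 3: flows [0->2,4->0,4->1,4->2,4->3] -> levels [8 7 9 7 6]
  -> period-2 cycle: step 3 state = step 1 state; never stabilizes
  -> state at step 30: (30-1) mod 2 = 1, same as step 2 -> [8 6 7 6 10]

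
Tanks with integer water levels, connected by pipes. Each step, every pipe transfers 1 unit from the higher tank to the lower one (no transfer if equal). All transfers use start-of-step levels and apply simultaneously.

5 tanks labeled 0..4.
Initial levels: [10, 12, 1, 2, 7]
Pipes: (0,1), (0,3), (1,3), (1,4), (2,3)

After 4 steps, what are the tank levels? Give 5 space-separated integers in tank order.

Step 1: flows [1->0,0->3,1->3,1->4,3->2] -> levels [10 9 2 3 8]
Step 2: flows [0->1,0->3,1->3,1->4,3->2] -> levels [8 8 3 4 9]
Step 3: flows [0=1,0->3,1->3,4->1,3->2] -> levels [7 8 4 5 8]
Step 4: flows [1->0,0->3,1->3,1=4,3->2] -> levels [7 6 5 6 8]

Answer: 7 6 5 6 8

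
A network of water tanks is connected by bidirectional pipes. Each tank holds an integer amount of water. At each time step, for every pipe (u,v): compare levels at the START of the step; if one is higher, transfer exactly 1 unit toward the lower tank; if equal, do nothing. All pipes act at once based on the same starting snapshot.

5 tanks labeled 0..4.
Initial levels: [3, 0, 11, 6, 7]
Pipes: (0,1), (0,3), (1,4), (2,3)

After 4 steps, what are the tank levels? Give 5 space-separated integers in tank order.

Step 1: flows [0->1,3->0,4->1,2->3] -> levels [3 2 10 6 6]
Step 2: flows [0->1,3->0,4->1,2->3] -> levels [3 4 9 6 5]
Step 3: flows [1->0,3->0,4->1,2->3] -> levels [5 4 8 6 4]
Step 4: flows [0->1,3->0,1=4,2->3] -> levels [5 5 7 6 4]

Answer: 5 5 7 6 4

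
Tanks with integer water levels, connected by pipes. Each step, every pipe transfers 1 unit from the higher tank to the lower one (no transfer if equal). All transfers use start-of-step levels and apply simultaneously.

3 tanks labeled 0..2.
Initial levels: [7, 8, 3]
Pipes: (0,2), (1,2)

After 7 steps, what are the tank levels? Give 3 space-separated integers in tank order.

Step 1: flows [0->2,1->2] -> levels [6 7 5]
Step 2: flows [0->2,1->2] -> levels [5 6 7]
Step 3: flows [2->0,2->1] -> levels [6 7 5]
  -> period-2 cycle: step 3 state = step 1 state
  -> state at step 7: (7-1) mod 2 = 0, same as step 1 -> [6 7 5]

Answer: 6 7 5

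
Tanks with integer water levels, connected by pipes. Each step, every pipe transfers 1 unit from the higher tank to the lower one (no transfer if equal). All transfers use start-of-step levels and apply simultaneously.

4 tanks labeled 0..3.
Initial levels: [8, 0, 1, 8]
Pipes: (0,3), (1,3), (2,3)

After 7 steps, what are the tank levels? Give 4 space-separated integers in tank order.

Answer: 4 4 4 5

Derivation:
Step 1: flows [0=3,3->1,3->2] -> levels [8 1 2 6]
Step 2: flows [0->3,3->1,3->2] -> levels [7 2 3 5]
Step 3: flows [0->3,3->1,3->2] -> levels [6 3 4 4]
Step 4: flows [0->3,3->1,2=3] -> levels [5 4 4 4]
Step 5: flows [0->3,1=3,2=3] -> levels [4 4 4 5]
Step 6: flows [3->0,3->1,3->2] -> levels [5 5 5 2]
Step 7: flows [0->3,1->3,2->3] -> levels [4 4 4 5]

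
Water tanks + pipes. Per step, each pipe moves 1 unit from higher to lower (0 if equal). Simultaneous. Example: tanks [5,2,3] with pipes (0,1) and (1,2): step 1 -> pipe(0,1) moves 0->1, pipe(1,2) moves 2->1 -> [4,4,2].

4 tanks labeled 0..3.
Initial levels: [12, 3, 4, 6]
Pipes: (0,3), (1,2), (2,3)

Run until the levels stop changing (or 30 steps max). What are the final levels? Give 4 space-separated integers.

Step 1: flows [0->3,2->1,3->2] -> levels [11 4 4 6]
Step 2: flows [0->3,1=2,3->2] -> levels [10 4 5 6]
Step 3: flows [0->3,2->1,3->2] -> levels [9 5 5 6]
Step 4: flows [0->3,1=2,3->2] -> levels [8 5 6 6]
Step 5: flows [0->3,2->1,2=3] -> levels [7 6 5 7]
Step 6: flows [0=3,1->2,3->2] -> levels [7 5 7 6]
Step 7: flows [0->3,2->1,2->3] -> levels [6 6 5 8]
Step 8: flows [3->0,1->2,3->2] -> levels [7 5 7 6]
  -> period-2 cycle: step 8 state = step 6 state; never stabilizes
  -> state at step 30: (30-6) mod 2 = 0, same as step 6 -> [7 5 7 6]

Answer: 7 5 7 6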